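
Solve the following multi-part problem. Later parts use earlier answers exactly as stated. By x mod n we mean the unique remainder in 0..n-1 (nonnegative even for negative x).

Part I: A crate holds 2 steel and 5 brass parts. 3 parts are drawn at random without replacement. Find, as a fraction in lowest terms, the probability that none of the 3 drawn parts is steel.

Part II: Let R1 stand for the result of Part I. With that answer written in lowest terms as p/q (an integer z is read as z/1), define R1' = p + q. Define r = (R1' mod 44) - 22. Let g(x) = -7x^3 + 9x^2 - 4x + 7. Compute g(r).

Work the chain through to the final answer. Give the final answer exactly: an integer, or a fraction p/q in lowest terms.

16959

Part I: total draws C(7,3) = 35; favorable C(5,3) = 10; P = 2/7; answer 2/7
Part II: R1 = 2/7; threaded value p + q = 9; r = -13; -7*(-13)^3 + 9*(-13)^2 - 4*(-13)^1 + 7 = (15379) + (1521) + (52) + (7) = 16959; answer 16959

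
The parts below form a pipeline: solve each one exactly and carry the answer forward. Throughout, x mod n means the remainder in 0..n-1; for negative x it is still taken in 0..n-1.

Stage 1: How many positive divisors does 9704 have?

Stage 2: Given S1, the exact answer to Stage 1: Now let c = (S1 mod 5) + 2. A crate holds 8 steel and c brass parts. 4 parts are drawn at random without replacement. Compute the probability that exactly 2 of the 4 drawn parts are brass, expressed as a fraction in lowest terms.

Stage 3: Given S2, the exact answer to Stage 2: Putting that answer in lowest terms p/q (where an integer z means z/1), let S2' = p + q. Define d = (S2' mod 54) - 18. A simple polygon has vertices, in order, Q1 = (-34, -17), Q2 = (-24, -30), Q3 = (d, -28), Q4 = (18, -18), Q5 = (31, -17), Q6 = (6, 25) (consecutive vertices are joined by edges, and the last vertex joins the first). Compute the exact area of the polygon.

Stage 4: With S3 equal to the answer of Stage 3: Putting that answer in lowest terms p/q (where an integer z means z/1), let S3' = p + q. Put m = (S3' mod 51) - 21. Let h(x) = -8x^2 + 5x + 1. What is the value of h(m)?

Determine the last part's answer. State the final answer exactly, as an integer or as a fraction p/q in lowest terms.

Stage 1: 9704 = 2^3 * 1213; number of divisors = (3+1) * (1+1) = 8; answer 8
Stage 2: S1 = 8; c = 5; total draws C(13,4) = 715; favorable C(5,2)*C(8,2) = 280; P = 56/143; answer 56/143
Stage 3: S2 = 56/143; threaded value p + q = 199; d = 19; cross terms: (-34*-30 - -24*-17)=612, (-24*-28 - 19*-30)=1242, (19*-18 - 18*-28)=162, (18*-17 - 31*-18)=252, (31*25 - 6*-17)=877, (6*-17 - -34*25)=748; twice the area = |3893| = 3893; area = 3893/2; answer 3893/2
Stage 4: S3 = 3893/2; threaded value p + q = 3895; m = -2; -8*(-2)^2 + 5*(-2)^1 + 1 = (-32) + (-10) + (1) = -41; answer -41

-41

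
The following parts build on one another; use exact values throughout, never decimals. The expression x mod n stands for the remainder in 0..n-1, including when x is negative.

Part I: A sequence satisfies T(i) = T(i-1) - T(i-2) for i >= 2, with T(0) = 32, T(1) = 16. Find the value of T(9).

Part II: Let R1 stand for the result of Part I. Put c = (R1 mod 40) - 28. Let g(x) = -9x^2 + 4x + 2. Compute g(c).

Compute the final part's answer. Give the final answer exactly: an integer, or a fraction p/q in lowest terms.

Part I: T(2) = 1*(16) - 1*(32) = -16; iterating: T(2)=-16, T(3)=-32, T(4)=-16, T(5)=16, T(6)=32, T(7)=16, T(8)=-16, T(9)=-32; answer -32
Part II: R1 = -32; c = -20; -9*(-20)^2 + 4*(-20)^1 + 2 = (-3600) + (-80) + (2) = -3678; answer -3678

-3678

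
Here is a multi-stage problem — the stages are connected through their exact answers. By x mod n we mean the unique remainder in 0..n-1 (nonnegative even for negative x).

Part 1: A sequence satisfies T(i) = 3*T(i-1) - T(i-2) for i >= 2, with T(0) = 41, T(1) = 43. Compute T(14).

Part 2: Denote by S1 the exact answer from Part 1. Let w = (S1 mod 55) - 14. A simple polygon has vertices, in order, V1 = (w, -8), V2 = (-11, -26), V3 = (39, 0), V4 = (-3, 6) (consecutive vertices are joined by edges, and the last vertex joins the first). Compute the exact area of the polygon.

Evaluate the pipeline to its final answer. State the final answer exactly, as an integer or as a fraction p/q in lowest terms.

416

Part 1: T(2) = 3*(43) - 1*(41) = 88; iterating: T(2)=88, T(3)=221, T(4)=575, T(5)=1504, T(6)=3937, T(7)=10307, T(8)=26984, T(9)=70645, T(10)=184951, T(11)=484208, T(12)=1267673, T(13)=3318811, T(14)=8688760; answer 8688760
Part 2: S1 = 8688760; w = 11; cross terms: (11*-26 - -11*-8)=-374, (-11*0 - 39*-26)=1014, (39*6 - -3*0)=234, (-3*-8 - 11*6)=-42; twice the area = |832| = 832; area = 416; answer 416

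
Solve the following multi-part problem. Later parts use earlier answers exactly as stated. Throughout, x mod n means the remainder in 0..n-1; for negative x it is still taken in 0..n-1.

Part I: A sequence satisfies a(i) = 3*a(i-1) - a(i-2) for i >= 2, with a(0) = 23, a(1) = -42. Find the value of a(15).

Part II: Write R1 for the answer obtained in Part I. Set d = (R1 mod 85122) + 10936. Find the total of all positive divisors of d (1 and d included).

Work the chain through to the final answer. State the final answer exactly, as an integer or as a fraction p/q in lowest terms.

Part I: a(2) = 3*(-42) - 1*(23) = -149; iterating: a(2)=-149, a(3)=-405, a(4)=-1066, a(5)=-2793, a(6)=-7313, a(7)=-19146, a(8)=-50125, a(9)=-131229, a(10)=-343562, a(11)=-899457, a(12)=-2354809, a(13)=-6164970, a(14)=-16140101, a(15)=-42255333; answer -42255333
Part II: R1 = -42255333; d = 61237; 61237 = 11 * 19 * 293; sigma = (1 + 11) * (1 + 19) * (1 + 293) = 12 * 20 * 294 = 70560; answer 70560

70560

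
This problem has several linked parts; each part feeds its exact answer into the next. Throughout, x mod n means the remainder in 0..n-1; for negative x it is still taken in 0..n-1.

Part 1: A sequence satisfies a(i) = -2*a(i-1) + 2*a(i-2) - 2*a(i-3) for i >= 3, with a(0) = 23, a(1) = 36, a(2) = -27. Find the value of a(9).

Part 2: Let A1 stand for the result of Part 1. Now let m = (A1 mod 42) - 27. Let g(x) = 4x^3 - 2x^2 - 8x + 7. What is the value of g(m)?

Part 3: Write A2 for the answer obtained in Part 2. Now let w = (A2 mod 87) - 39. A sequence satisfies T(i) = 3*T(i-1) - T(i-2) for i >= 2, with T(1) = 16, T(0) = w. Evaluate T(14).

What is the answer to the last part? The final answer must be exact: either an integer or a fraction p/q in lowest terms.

229256

Part 1: a(3) = -2*(-27) + 2*(36) - 2*(23) = 80; iterating: a(3)=80, a(4)=-286, a(5)=786, a(6)=-2304, a(7)=6752, a(8)=-19684, a(9)=57480; answer 57480
Part 2: A1 = 57480; m = -3; 4*(-3)^3 - 2*(-3)^2 - 8*(-3)^1 + 7 = (-108) + (-18) + (24) + (7) = -95; answer -95
Part 3: A2 = -95; w = 40; T(2) = 3*(16) - 1*(40) = 8; iterating: T(2)=8, T(3)=8, T(4)=16, T(5)=40, T(6)=104, T(7)=272, T(8)=712, T(9)=1864, T(10)=4880, T(11)=12776, T(12)=33448, T(13)=87568, T(14)=229256; answer 229256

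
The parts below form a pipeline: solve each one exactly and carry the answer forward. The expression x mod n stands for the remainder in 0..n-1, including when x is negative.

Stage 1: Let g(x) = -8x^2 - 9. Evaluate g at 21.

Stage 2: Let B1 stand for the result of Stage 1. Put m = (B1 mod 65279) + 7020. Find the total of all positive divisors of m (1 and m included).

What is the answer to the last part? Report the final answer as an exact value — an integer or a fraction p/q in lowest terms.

Stage 1: -8*(21)^2 - 9 = (-3528) + (-9) = -3537; answer -3537
Stage 2: B1 = -3537; m = 68762; 68762 = 2 * 34381; sigma = (1 + 2) * (1 + 34381) = 3 * 34382 = 103146; answer 103146

103146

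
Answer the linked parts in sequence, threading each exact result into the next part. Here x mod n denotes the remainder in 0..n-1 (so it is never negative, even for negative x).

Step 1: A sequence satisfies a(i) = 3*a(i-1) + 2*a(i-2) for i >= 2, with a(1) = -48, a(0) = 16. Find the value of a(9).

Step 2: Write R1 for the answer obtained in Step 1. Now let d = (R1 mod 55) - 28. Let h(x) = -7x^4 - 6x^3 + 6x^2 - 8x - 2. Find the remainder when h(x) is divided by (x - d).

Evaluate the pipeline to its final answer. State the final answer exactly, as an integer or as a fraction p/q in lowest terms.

Step 1: a(2) = 3*(-48) + 2*(16) = -112; iterating: a(2)=-112, a(3)=-432, a(4)=-1520, a(5)=-5424, a(6)=-19312, a(7)=-68784, a(8)=-244976, a(9)=-872496; answer -872496
Step 2: R1 = -872496; d = -4; remainder = value at the root: -7*(-4)^4 - 6*(-4)^3 + 6*(-4)^2 - 8*(-4)^1 - 2 = (-1792) + (384) + (96) + (32) + (-2) = -1282; answer -1282

-1282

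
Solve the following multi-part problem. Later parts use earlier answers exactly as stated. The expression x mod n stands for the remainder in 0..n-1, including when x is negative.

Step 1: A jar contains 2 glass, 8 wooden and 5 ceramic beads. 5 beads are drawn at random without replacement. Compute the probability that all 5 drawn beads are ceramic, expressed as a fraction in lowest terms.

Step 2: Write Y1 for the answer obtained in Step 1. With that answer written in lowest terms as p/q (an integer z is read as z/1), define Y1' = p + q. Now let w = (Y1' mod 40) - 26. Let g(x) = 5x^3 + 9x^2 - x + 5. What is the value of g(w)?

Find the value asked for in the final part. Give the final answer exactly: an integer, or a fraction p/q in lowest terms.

Step 1: total draws C(15,5) = 3003; favorable C(5,5) = 1; P = 1/3003; answer 1/3003
Step 2: Y1 = 1/3003; threaded value p + q = 3004; w = -22; 5*(-22)^3 + 9*(-22)^2 - 1*(-22)^1 + 5 = (-53240) + (4356) + (22) + (5) = -48857; answer -48857

-48857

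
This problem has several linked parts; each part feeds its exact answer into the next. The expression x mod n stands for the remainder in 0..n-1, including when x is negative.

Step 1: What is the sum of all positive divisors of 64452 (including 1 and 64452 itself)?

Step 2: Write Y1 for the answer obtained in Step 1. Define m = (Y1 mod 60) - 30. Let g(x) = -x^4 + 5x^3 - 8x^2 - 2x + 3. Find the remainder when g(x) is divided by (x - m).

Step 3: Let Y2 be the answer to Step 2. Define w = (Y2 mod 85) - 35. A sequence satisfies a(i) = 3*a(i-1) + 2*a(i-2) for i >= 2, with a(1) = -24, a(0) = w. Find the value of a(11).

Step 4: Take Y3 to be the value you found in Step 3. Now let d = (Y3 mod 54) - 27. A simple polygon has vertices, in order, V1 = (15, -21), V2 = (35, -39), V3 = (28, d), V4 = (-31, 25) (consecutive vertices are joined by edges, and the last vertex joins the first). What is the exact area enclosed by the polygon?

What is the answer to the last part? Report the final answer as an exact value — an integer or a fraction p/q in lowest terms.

614

Step 1: 64452 = 2^2 * 3 * 41 * 131; sigma = (1 + 2 + 4) * (1 + 3) * (1 + 41) * (1 + 131) = 7 * 4 * 42 * 132 = 155232; answer 155232
Step 2: Y1 = 155232; m = -18; remainder = value at the root: -1*(-18)^4 + 5*(-18)^3 - 8*(-18)^2 - 2*(-18)^1 + 3 = (-104976) + (-29160) + (-2592) + (36) + (3) = -136689; answer -136689
Step 3: Y2 = -136689; w = 41; a(2) = 3*(-24) + 2*(41) = 10; iterating: a(2)=10, a(3)=-18, a(4)=-34, a(5)=-138, a(6)=-482, a(7)=-1722, a(8)=-6130, a(9)=-21834, a(10)=-77762, a(11)=-276954; answer -276954
Step 4: Y3 = -276954; d = -15; cross terms: (15*-39 - 35*-21)=150, (35*-15 - 28*-39)=567, (28*25 - -31*-15)=235, (-31*-21 - 15*25)=276; twice the area = |1228| = 1228; area = 614; answer 614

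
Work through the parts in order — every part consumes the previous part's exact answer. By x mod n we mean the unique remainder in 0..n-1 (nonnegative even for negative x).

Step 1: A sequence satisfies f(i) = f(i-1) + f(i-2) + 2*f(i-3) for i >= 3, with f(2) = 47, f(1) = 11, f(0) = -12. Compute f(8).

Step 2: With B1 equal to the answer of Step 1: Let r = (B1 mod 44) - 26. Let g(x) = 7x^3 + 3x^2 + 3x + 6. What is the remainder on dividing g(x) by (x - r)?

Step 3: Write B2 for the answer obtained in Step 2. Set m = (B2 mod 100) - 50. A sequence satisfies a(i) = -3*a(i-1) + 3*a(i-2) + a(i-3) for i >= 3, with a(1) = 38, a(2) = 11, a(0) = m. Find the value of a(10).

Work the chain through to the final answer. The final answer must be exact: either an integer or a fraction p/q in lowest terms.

Step 1: f(3) = 1*(47) + 1*(11) + 2*(-12) = 34; iterating: f(3)=34, f(4)=103, f(5)=231, f(6)=402, f(7)=839, f(8)=1703; answer 1703
Step 2: B1 = 1703; r = 5; remainder = value at the root: 7*(5)^3 + 3*(5)^2 + 3*(5)^1 + 6 = (875) + (75) + (15) + (6) = 971; answer 971
Step 3: B2 = 971; m = 21; a(3) = -3*(11) + 3*(38) + 1*(21) = 102; iterating: a(3)=102, a(4)=-235, a(5)=1022, a(6)=-3669, a(7)=13838, a(8)=-51499, a(9)=192342, a(10)=-717685; answer -717685

-717685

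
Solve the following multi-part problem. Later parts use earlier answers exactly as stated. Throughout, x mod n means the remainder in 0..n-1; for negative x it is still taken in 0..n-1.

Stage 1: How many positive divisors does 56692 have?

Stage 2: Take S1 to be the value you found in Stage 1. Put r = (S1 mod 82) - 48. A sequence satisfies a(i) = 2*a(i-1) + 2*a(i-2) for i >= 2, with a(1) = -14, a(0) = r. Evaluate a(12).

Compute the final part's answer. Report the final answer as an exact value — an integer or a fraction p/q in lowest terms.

-2233728

Stage 1: 56692 = 2^2 * 14173; number of divisors = (2+1) * (1+1) = 6; answer 6
Stage 2: S1 = 6; r = -42; a(2) = 2*(-14) + 2*(-42) = -112; iterating: a(2)=-112, a(3)=-252, a(4)=-728, a(5)=-1960, a(6)=-5376, a(7)=-14672, a(8)=-40096, a(9)=-109536, a(10)=-299264, a(11)=-817600, a(12)=-2233728; answer -2233728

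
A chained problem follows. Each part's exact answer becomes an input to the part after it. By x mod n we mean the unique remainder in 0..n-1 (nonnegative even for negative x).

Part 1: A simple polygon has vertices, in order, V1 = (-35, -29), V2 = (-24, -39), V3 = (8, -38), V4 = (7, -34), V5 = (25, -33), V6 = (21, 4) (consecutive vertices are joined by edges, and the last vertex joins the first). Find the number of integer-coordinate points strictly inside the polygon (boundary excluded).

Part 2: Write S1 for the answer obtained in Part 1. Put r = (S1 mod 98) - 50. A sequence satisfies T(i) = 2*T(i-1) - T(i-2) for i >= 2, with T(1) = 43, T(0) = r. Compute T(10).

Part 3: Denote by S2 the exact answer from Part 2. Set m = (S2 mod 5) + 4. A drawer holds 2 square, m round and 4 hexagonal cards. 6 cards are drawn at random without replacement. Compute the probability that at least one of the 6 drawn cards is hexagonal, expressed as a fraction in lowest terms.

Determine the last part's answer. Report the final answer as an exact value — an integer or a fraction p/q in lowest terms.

65/66

Part 1: cross terms: (-35*-39 - -24*-29)=669, (-24*-38 - 8*-39)=1224, (8*-34 - 7*-38)=-6, (7*-33 - 25*-34)=619, (25*4 - 21*-33)=793, (21*-29 - -35*4)=-469; twice the area = |2830| = 2830; area = 1415; boundary points = 1 + 1 + 1 + 1 + 1 + 1 = 6; strictly interior points = area - boundary/2 + 1 = 1413; answer 1413
Part 2: S1 = 1413; r = -9; T(2) = 2*(43) - 1*(-9) = 95; iterating: T(2)=95, T(3)=147, T(4)=199, T(5)=251, T(6)=303, T(7)=355, T(8)=407, T(9)=459, T(10)=511; answer 511
Part 3: S2 = 511; m = 5; total draws C(11,6) = 462; complement C(7,6) = 7; favorable 462 - 7 = 455; P = 65/66; answer 65/66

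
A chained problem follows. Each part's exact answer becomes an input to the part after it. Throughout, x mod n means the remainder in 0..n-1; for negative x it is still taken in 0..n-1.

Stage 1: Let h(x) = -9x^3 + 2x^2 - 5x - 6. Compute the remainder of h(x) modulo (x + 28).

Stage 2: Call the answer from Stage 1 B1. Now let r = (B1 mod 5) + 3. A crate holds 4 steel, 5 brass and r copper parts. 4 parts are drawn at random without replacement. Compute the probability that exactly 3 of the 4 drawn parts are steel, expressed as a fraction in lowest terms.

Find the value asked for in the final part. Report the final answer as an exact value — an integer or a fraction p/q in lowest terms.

Stage 1: remainder = value at the root: -9*(-28)^3 + 2*(-28)^2 - 5*(-28)^1 - 6 = (197568) + (1568) + (140) + (-6) = 199270; answer 199270
Stage 2: B1 = 199270; r = 3; total draws C(12,4) = 495; favorable C(4,3)*C(8,1) = 32; P = 32/495; answer 32/495

32/495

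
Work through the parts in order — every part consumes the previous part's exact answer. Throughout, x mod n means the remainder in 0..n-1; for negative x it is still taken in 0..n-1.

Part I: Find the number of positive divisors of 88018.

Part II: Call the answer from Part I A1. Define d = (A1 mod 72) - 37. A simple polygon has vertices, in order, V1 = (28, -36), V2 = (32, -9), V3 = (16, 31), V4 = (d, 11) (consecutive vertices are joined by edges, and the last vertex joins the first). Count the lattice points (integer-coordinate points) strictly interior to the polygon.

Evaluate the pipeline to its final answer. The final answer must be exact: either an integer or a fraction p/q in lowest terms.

1917

Part I: 88018 = 2 * 7 * 6287; number of divisors = (1+1) * (1+1) * (1+1) = 8; answer 8
Part II: A1 = 8; d = -29; cross terms: (28*-9 - 32*-36)=900, (32*31 - 16*-9)=1136, (16*11 - -29*31)=1075, (-29*-36 - 28*11)=736; twice the area = |3847| = 3847; area = 3847/2; boundary points = 1 + 8 + 5 + 1 = 15; strictly interior points = area - boundary/2 + 1 = 1917; answer 1917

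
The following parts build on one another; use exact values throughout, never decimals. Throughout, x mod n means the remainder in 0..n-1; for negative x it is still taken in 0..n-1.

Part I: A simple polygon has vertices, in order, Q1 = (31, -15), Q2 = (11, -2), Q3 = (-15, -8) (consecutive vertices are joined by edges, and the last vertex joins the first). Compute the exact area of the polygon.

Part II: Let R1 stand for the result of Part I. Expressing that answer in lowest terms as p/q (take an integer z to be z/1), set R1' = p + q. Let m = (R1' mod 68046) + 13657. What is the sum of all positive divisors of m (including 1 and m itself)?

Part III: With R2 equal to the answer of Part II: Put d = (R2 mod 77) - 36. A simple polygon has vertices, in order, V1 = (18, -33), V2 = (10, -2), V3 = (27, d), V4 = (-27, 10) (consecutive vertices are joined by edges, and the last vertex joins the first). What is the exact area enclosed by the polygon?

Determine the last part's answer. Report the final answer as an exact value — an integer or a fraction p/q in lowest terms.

Part I: cross terms: (31*-2 - 11*-15)=103, (11*-8 - -15*-2)=-118, (-15*-15 - 31*-8)=473; twice the area = |458| = 458; area = 229; answer 229
Part II: R1 = 229; threaded value p + q = 230; m = 13887; 13887 = 3^2 * 1543; sigma = (1 + 3 + 9) * (1 + 1543) = 13 * 1544 = 20072; answer 20072
Part III: R2 = 20072; d = 16; cross terms: (18*-2 - 10*-33)=294, (10*16 - 27*-2)=214, (27*10 - -27*16)=702, (-27*-33 - 18*10)=711; twice the area = |1921| = 1921; area = 1921/2; answer 1921/2

1921/2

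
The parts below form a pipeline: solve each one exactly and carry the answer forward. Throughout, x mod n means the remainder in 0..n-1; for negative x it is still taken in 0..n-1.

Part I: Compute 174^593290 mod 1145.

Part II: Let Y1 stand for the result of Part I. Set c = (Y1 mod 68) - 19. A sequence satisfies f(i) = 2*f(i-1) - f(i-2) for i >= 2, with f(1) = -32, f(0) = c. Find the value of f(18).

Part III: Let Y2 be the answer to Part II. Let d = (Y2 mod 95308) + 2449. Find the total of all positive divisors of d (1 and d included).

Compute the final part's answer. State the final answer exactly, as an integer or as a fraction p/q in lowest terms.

97812

Part I: squarings mod 1145: 174^1=174, 174^2=506, 174^4=701, 174^8=196, 174^16=631, 174^32=846, 174^64=91, 174^128=266, 174^256=911, 174^512=941, 174^1024=396, 174^2048=1096, 174^4096=111, 174^8192=871, 174^16384=651, 174^32768=151, 174^65536=1046, 174^131072=641, 174^262144=971, 174^524288=506; 174^593290 = 174^2 * 174^8 * 174^128 * 174^256 * 174^1024 * 174^2048 * 174^65536 * 174^524288 = 991 (mod 1145); answer 991
Part II: Y1 = 991; c = 20; f(2) = 2*(-32) - 1*(20) = -84; iterating: f(2)=-84, f(3)=-136, f(4)=-188, f(5)=-240, f(6)=-292, f(7)=-344, f(8)=-396, f(9)=-448, f(10)=-500, f(11)=-552, f(12)=-604, f(13)=-656, f(14)=-708, f(15)=-760, f(16)=-812, f(17)=-864, f(18)=-916; answer -916
Part III: Y2 = -916; d = 96841; 96841 = 113 * 857; sigma = (1 + 113) * (1 + 857) = 114 * 858 = 97812; answer 97812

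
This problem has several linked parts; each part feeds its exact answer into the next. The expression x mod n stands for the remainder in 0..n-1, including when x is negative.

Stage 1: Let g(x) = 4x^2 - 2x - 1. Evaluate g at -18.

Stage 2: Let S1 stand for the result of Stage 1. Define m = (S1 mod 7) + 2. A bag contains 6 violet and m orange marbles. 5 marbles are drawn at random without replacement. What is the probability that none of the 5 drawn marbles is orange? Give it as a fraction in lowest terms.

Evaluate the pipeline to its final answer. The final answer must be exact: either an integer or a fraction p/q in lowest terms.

Stage 1: 4*(-18)^2 - 2*(-18)^1 - 1 = (1296) + (36) + (-1) = 1331; answer 1331
Stage 2: S1 = 1331; m = 3; total draws C(9,5) = 126; favorable C(6,5) = 6; P = 1/21; answer 1/21

1/21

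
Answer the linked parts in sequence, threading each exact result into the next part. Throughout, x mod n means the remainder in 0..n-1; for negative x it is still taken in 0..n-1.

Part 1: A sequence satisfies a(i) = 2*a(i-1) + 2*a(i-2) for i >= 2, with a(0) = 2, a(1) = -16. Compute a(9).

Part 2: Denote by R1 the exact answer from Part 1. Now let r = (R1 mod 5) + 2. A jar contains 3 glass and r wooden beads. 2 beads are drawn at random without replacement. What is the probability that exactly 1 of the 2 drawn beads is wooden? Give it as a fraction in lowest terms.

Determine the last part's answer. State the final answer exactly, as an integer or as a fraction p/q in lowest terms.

Part 1: a(2) = 2*(-16) + 2*(2) = -28; iterating: a(2)=-28, a(3)=-88, a(4)=-232, a(5)=-640, a(6)=-1744, a(7)=-4768, a(8)=-13024, a(9)=-35584; answer -35584
Part 2: R1 = -35584; r = 3; total draws C(6,2) = 15; favorable C(3,1)*C(3,1) = 9; P = 3/5; answer 3/5

3/5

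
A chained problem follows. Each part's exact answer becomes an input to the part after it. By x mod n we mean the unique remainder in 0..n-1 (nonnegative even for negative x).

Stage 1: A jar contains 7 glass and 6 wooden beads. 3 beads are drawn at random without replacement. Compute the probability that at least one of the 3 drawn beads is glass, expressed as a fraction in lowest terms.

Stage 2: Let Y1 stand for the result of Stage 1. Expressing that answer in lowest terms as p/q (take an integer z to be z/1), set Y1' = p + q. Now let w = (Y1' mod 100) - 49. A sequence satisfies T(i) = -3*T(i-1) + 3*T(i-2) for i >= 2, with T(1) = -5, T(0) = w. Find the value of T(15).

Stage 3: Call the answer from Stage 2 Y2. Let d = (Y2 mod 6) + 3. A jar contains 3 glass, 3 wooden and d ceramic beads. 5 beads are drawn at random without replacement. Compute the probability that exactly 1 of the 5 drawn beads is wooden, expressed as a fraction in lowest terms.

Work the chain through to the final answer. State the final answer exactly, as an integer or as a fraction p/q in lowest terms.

21/44

Stage 1: total draws C(13,3) = 286; complement C(6,3) = 20; favorable 286 - 20 = 266; P = 133/143; answer 133/143
Stage 2: Y1 = 133/143; threaded value p + q = 276; w = 27; T(2) = -3*(-5) + 3*(27) = 96; iterating: T(2)=96, T(3)=-303, T(4)=1197, T(5)=-4500, T(6)=17091, T(7)=-64773, T(8)=245592, T(9)=-931095, T(10)=3530061, T(11)=-13383468, T(12)=50740587, T(13)=-192372165, T(14)=729338256, T(15)=-2765131263; answer -2765131263
Stage 3: Y2 = -2765131263; d = 6; total draws C(12,5) = 792; favorable C(3,1)*C(9,4) = 378; P = 21/44; answer 21/44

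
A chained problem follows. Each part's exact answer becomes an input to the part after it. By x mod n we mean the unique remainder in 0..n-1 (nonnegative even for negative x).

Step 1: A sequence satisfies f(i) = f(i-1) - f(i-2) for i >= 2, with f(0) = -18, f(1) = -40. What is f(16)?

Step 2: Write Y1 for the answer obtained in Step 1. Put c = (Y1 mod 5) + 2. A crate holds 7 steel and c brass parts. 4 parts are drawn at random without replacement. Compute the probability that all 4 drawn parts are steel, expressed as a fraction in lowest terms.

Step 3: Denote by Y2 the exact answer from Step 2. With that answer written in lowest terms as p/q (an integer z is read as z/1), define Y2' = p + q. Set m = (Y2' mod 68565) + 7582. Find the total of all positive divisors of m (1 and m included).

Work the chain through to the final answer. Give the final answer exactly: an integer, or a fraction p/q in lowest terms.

Step 1: f(2) = 1*(-40) - 1*(-18) = -22; iterating: f(2)=-22, f(3)=18, f(4)=40, f(5)=22, f(6)=-18, f(7)=-40, f(8)=-22, f(9)=18, f(10)=40, f(11)=22, f(12)=-18, f(13)=-40, f(14)=-22, f(15)=18, f(16)=40; answer 40
Step 2: Y1 = 40; c = 2; total draws C(9,4) = 126; favorable C(7,4) = 35; P = 5/18; answer 5/18
Step 3: Y2 = 5/18; threaded value p + q = 23; m = 7605; 7605 = 3^2 * 5 * 13^2; sigma = (1 + 3 + 9) * (1 + 5) * (1 + 13 + 169) = 13 * 6 * 183 = 14274; answer 14274

14274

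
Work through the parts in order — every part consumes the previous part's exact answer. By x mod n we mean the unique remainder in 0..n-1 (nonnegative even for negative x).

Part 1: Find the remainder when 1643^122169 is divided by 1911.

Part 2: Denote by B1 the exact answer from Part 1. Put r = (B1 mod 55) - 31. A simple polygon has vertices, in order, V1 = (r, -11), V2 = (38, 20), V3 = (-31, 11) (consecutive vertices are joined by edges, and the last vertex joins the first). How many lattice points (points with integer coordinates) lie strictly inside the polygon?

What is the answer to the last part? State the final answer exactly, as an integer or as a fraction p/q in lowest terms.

865

Part 1: squarings mod 1911: 1643^1=1643, 1643^2=1117, 1643^4=1717, 1643^8=1327, 1643^16=898, 1643^32=1873, 1643^64=1444, 1643^128=235, 1643^256=1717, 1643^512=1327, 1643^1024=898, 1643^2048=1873, 1643^4096=1444, 1643^8192=235, 1643^16384=1717, 1643^32768=1327, 1643^65536=898; 1643^122169 = 1643^1 * 1643^8 * 1643^16 * 1643^32 * 1643^256 * 1643^1024 * 1643^2048 * 1643^4096 * 1643^16384 * 1643^32768 * 1643^65536 = 629 (mod 1911); answer 629
Part 2: B1 = 629; r = -7; cross terms: (-7*20 - 38*-11)=278, (38*11 - -31*20)=1038, (-31*-11 - -7*11)=418; twice the area = |1734| = 1734; area = 867; boundary points = 1 + 3 + 2 = 6; strictly interior points = area - boundary/2 + 1 = 865; answer 865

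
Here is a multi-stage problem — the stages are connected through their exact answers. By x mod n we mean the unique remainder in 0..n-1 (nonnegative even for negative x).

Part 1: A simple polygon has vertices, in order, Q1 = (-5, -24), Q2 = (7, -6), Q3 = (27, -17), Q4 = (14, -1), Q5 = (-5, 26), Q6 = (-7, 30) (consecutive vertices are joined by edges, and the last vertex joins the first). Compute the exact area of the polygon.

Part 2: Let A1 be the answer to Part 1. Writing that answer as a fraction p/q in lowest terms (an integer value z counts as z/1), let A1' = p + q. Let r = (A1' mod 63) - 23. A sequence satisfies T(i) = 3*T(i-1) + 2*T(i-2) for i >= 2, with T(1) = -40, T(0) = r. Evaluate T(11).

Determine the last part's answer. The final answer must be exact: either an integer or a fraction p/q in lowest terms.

-10390916

Part 1: cross terms: (-5*-6 - 7*-24)=198, (7*-17 - 27*-6)=43, (27*-1 - 14*-17)=211, (14*26 - -5*-1)=359, (-5*30 - -7*26)=32, (-7*-24 - -5*30)=318; twice the area = |1161| = 1161; area = 1161/2; answer 1161/2
Part 2: A1 = 1161/2; threaded value p + q = 1163; r = 6; T(2) = 3*(-40) + 2*(6) = -108; iterating: T(2)=-108, T(3)=-404, T(4)=-1428, T(5)=-5092, T(6)=-18132, T(7)=-64580, T(8)=-230004, T(9)=-819172, T(10)=-2917524, T(11)=-10390916; answer -10390916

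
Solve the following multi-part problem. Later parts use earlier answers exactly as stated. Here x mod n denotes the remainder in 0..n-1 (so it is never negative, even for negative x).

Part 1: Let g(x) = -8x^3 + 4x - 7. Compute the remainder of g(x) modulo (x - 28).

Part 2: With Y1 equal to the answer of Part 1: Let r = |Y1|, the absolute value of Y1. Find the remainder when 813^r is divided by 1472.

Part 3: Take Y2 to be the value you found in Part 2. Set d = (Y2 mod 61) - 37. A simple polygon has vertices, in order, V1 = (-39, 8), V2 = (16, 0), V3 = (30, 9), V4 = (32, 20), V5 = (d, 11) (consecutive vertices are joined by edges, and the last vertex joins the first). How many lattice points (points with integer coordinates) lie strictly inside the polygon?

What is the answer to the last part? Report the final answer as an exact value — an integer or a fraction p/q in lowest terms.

691

Part 1: remainder = value at the root: -8*(28)^3 + 4*(28)^1 - 7 = (-175616) + (112) + (-7) = -175511; answer -175511
Part 2: Y1 = -175511; r = 175511; squarings mod 1472: 813^1=813, 813^2=41, 813^4=209, 813^8=993, 813^16=1281, 813^32=1153, 813^64=193, 813^128=449, 813^256=1409, 813^512=1025, 813^1024=1089, 813^2048=961, 813^4096=577, 813^8192=257, 813^16384=1281, 813^32768=1153, 813^65536=193, 813^131072=449; 813^175511 = 813^1 * 813^2 * 813^4 * 813^16 * 813^128 * 813^256 * 813^1024 * 813^2048 * 813^8192 * 813^32768 * 813^131072 = 197 (mod 1472); answer 197
Part 3: Y2 = 197; d = -23; cross terms: (-39*0 - 16*8)=-128, (16*9 - 30*0)=144, (30*20 - 32*9)=312, (32*11 - -23*20)=812, (-23*8 - -39*11)=245; twice the area = |1385| = 1385; area = 1385/2; boundary points = 1 + 1 + 1 + 1 + 1 = 5; strictly interior points = area - boundary/2 + 1 = 691; answer 691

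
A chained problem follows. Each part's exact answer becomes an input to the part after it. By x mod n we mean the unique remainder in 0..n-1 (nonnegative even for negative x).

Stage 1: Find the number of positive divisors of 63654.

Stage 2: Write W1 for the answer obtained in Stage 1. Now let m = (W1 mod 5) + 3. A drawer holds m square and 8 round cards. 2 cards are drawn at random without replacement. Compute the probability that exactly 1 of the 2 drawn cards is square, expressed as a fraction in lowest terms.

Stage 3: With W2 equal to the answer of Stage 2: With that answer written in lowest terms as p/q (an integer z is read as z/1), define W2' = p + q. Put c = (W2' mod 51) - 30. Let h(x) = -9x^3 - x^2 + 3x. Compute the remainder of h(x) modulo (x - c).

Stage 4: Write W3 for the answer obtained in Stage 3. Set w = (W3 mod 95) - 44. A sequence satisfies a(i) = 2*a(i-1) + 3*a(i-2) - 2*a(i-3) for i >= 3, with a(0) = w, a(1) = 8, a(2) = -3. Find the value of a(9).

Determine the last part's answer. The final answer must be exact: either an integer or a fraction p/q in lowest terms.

-35702

Stage 1: 63654 = 2 * 3 * 103^2; number of divisors = (1+1) * (1+1) * (2+1) = 12; answer 12
Stage 2: W1 = 12; m = 5; total draws C(13,2) = 78; favorable C(5,1)*C(8,1) = 40; P = 20/39; answer 20/39
Stage 3: W2 = 20/39; threaded value p + q = 59; c = -22; remainder = value at the root: -9*(-22)^3 - 1*(-22)^2 + 3*(-22)^1 = (95832) + (-484) + (-66) = 95282; answer 95282
Stage 4: W3 = 95282; w = 48; a(3) = 2*(-3) + 3*(8) - 2*(48) = -78; iterating: a(3)=-78, a(4)=-181, a(5)=-590, a(6)=-1567, a(7)=-4542, a(8)=-12605, a(9)=-35702; answer -35702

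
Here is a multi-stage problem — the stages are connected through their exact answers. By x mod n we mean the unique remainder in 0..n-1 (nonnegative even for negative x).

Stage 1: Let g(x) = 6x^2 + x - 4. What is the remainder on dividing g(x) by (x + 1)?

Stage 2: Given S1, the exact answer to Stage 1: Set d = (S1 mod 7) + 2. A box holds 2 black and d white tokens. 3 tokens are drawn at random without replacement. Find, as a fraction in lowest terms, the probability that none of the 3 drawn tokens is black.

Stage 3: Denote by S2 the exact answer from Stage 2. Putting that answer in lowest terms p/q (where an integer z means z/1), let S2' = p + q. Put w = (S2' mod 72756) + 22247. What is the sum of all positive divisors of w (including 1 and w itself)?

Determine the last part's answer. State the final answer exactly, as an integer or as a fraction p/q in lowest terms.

Stage 1: remainder = value at the root: 6*(-1)^2 + 1*(-1)^1 - 4 = (6) + (-1) + (-4) = 1; answer 1
Stage 2: S1 = 1; d = 3; total draws C(5,3) = 10; favorable C(3,3) = 1; P = 1/10; answer 1/10
Stage 3: S2 = 1/10; threaded value p + q = 11; w = 22258; 22258 = 2 * 31 * 359; sigma = (1 + 2) * (1 + 31) * (1 + 359) = 3 * 32 * 360 = 34560; answer 34560

34560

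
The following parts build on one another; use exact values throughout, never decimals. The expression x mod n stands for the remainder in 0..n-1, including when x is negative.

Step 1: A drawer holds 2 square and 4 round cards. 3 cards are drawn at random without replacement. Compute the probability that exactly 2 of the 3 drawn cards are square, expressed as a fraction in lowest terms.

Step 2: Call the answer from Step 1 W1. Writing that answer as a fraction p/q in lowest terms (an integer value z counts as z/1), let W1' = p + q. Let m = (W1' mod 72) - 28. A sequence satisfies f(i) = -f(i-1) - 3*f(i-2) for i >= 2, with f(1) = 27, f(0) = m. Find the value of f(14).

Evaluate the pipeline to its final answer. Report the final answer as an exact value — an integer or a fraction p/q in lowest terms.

-10401

Step 1: total draws C(6,3) = 20; favorable C(2,2)*C(4,1) = 4; P = 1/5; answer 1/5
Step 2: W1 = 1/5; threaded value p + q = 6; m = -22; f(2) = -1*(27) - 3*(-22) = 39; iterating: f(2)=39, f(3)=-120, f(4)=3, f(5)=357, f(6)=-366, f(7)=-705, f(8)=1803, f(9)=312, f(10)=-5721, f(11)=4785, f(12)=12378, f(13)=-26733, f(14)=-10401; answer -10401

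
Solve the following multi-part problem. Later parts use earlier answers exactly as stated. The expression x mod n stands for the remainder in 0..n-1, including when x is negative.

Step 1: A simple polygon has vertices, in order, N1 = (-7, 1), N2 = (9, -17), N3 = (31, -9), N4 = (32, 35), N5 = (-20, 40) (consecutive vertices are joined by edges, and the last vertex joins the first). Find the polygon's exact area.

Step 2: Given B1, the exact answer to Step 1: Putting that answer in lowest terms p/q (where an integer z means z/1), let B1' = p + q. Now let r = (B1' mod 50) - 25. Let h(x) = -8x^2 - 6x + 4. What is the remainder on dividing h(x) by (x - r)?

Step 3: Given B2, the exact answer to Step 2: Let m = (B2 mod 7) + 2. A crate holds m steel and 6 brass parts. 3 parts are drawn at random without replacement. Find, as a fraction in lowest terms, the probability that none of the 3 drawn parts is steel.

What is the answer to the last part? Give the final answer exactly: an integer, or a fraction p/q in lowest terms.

Step 1: cross terms: (-7*-17 - 9*1)=110, (9*-9 - 31*-17)=446, (31*35 - 32*-9)=1373, (32*40 - -20*35)=1980, (-20*1 - -7*40)=260; twice the area = |4169| = 4169; area = 4169/2; answer 4169/2
Step 2: B1 = 4169/2; threaded value p + q = 4171; r = -4; remainder = value at the root: -8*(-4)^2 - 6*(-4)^1 + 4 = (-128) + (24) + (4) = -100; answer -100
Step 3: B2 = -100; m = 7; total draws C(13,3) = 286; favorable C(6,3) = 20; P = 10/143; answer 10/143

10/143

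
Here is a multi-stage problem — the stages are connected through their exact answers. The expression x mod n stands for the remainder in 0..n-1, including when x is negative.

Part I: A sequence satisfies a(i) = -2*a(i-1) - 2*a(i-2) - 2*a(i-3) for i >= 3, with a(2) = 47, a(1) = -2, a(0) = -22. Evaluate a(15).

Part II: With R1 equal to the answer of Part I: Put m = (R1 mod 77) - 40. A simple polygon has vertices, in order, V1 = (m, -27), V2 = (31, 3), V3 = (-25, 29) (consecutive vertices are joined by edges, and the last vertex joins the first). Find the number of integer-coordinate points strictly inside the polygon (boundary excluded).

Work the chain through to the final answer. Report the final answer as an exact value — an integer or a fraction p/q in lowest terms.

Part I: a(3) = -2*(47) - 2*(-2) - 2*(-22) = -46; iterating: a(3)=-46, a(4)=2, a(5)=-6, a(6)=100, a(7)=-192, a(8)=196, a(9)=-208, a(10)=408, a(11)=-792, a(12)=1184, a(13)=-1600, a(14)=2416, a(15)=-4000; answer -4000
Part II: R1 = -4000; m = -36; cross terms: (-36*3 - 31*-27)=729, (31*29 - -25*3)=974, (-25*-27 - -36*29)=1719; twice the area = |3422| = 3422; area = 1711; boundary points = 1 + 2 + 1 = 4; strictly interior points = area - boundary/2 + 1 = 1710; answer 1710

1710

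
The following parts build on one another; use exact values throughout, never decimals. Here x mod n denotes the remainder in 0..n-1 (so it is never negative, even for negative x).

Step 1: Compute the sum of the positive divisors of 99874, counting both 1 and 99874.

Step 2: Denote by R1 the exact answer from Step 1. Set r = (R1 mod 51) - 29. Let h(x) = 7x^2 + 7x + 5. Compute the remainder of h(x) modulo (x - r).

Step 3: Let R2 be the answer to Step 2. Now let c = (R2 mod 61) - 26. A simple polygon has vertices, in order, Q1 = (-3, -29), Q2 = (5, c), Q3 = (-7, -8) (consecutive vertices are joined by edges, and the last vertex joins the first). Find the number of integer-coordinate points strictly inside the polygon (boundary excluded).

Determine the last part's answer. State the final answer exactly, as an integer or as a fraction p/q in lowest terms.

Step 1: 99874 = 2 * 49937; sigma = (1 + 2) * (1 + 49937) = 3 * 49938 = 149814; answer 149814
Step 2: R1 = 149814; r = -2; remainder = value at the root: 7*(-2)^2 + 7*(-2)^1 + 5 = (28) + (-14) + (5) = 19; answer 19
Step 3: R2 = 19; c = -7; cross terms: (-3*-7 - 5*-29)=166, (5*-8 - -7*-7)=-89, (-7*-29 - -3*-8)=179; twice the area = |256| = 256; area = 128; boundary points = 2 + 1 + 1 = 4; strictly interior points = area - boundary/2 + 1 = 127; answer 127

127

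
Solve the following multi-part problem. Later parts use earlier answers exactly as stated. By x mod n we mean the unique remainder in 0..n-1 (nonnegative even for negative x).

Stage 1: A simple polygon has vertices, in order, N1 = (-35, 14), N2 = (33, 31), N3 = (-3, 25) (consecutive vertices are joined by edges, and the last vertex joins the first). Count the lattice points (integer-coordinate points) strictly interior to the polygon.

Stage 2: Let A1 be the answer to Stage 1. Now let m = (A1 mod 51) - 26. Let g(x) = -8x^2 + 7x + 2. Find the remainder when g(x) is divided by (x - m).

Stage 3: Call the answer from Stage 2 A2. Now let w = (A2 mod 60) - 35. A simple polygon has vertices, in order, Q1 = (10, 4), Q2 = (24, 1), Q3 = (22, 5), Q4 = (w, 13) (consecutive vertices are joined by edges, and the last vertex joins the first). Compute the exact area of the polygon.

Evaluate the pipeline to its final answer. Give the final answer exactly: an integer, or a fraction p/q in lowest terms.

171/2

Stage 1: cross terms: (-35*31 - 33*14)=-1547, (33*25 - -3*31)=918, (-3*14 - -35*25)=833; twice the area = |204| = 204; area = 102; boundary points = 17 + 6 + 1 = 24; strictly interior points = area - boundary/2 + 1 = 91; answer 91
Stage 2: A1 = 91; m = 14; remainder = value at the root: -8*(14)^2 + 7*(14)^1 + 2 = (-1568) + (98) + (2) = -1468; answer -1468
Stage 3: A2 = -1468; w = -3; cross terms: (10*1 - 24*4)=-86, (24*5 - 22*1)=98, (22*13 - -3*5)=301, (-3*4 - 10*13)=-142; twice the area = |171| = 171; area = 171/2; answer 171/2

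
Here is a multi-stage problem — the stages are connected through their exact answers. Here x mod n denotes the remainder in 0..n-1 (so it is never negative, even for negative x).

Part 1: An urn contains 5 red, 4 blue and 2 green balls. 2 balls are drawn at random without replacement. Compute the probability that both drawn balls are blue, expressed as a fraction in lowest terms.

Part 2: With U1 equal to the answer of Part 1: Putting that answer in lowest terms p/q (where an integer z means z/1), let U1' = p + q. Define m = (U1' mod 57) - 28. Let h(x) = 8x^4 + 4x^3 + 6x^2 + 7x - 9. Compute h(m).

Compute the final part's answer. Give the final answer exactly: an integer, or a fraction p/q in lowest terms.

2602191

Part 1: total draws C(11,2) = 55; favorable C(4,2) = 6; P = 6/55; answer 6/55
Part 2: U1 = 6/55; threaded value p + q = 61; m = -24; 8*(-24)^4 + 4*(-24)^3 + 6*(-24)^2 + 7*(-24)^1 - 9 = (2654208) + (-55296) + (3456) + (-168) + (-9) = 2602191; answer 2602191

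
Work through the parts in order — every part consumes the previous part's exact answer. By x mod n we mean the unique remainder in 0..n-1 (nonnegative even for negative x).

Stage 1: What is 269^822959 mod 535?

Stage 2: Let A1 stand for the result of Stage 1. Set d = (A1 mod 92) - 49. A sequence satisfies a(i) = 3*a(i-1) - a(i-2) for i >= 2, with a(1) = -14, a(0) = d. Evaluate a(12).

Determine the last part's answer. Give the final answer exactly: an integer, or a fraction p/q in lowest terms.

-64689

Stage 1: squarings mod 535: 269^1=269, 269^2=136, 269^4=306, 269^8=11, 269^16=121, 269^32=196, 269^64=431, 269^128=116, 269^256=81, 269^512=141, 269^1024=86, 269^2048=441, 269^4096=276, 269^8192=206, 269^16384=171, 269^32768=351, 269^65536=151, 269^131072=331, 269^262144=421, 269^524288=156; 269^822959 = 269^1 * 269^2 * 269^4 * 269^8 * 269^32 * 269^128 * 269^512 * 269^1024 * 269^2048 * 269^32768 * 269^262144 * 269^524288 = 384 (mod 535); answer 384
Stage 2: A1 = 384; d = -33; a(2) = 3*(-14) - 1*(-33) = -9; iterating: a(2)=-9, a(3)=-13, a(4)=-30, a(5)=-77, a(6)=-201, a(7)=-526, a(8)=-1377, a(9)=-3605, a(10)=-9438, a(11)=-24709, a(12)=-64689; answer -64689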